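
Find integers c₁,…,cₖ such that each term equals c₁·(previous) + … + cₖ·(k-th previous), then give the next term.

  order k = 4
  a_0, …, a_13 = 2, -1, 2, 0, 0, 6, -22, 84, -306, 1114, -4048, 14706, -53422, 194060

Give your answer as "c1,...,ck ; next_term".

  a_4 = -3·0 + 3·2 + 2·-1 + -2·2 = 0
  a_5 = -3·0 + 3·0 + 2·2 + -2·-1 = 6
  a_6 = -3·6 + 3·0 + 2·0 + -2·2 = -22
  a_7 = -3·-22 + 3·6 + 2·0 + -2·0 = 84
  a_8 = -3·84 + 3·-22 + 2·6 + -2·0 = -306
  a_9 = -3·-306 + 3·84 + 2·-22 + -2·6 = 1114
  a_10 = -3·1114 + 3·-306 + 2·84 + -2·-22 = -4048
  a_11 = -3·-4048 + 3·1114 + 2·-306 + -2·84 = 14706
  a_12 = -3·14706 + 3·-4048 + 2·1114 + -2·-306 = -53422
  a_13 = -3·-53422 + 3·14706 + 2·-4048 + -2·1114 = 194060
  a_14 = -3·194060 + 3·-53422 + 2·14706 + -2·-4048 = -704938

-3,3,2,-2 ; -704938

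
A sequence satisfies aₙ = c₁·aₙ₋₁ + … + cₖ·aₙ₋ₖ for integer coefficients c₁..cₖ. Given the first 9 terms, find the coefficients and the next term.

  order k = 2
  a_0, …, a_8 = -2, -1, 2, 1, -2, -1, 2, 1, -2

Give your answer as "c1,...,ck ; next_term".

  a_2 = 0·-1 + -1·-2 = 2
  a_3 = 0·2 + -1·-1 = 1
  a_4 = 0·1 + -1·2 = -2
  a_5 = 0·-2 + -1·1 = -1
  a_6 = 0·-1 + -1·-2 = 2
  a_7 = 0·2 + -1·-1 = 1
  a_8 = 0·1 + -1·2 = -2
  a_9 = 0·-2 + -1·1 = -1

0,-1 ; -1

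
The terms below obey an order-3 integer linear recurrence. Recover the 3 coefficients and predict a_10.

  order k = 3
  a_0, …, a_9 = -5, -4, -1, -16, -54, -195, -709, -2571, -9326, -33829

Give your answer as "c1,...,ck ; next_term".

  a_3 = 3·-1 + 2·-4 + 1·-5 = -16
  a_4 = 3·-16 + 2·-1 + 1·-4 = -54
  a_5 = 3·-54 + 2·-16 + 1·-1 = -195
  a_6 = 3·-195 + 2·-54 + 1·-16 = -709
  a_7 = 3·-709 + 2·-195 + 1·-54 = -2571
  a_8 = 3·-2571 + 2·-709 + 1·-195 = -9326
  a_9 = 3·-9326 + 2·-2571 + 1·-709 = -33829
  a_10 = 3·-33829 + 2·-9326 + 1·-2571 = -122710

3,2,1 ; -122710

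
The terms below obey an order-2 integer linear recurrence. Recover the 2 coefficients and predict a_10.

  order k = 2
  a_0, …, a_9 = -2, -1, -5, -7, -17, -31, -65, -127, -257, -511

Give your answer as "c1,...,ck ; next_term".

1,2 ; -1025

  a_2 = 1·-1 + 2·-2 = -5
  a_3 = 1·-5 + 2·-1 = -7
  a_4 = 1·-7 + 2·-5 = -17
  a_5 = 1·-17 + 2·-7 = -31
  a_6 = 1·-31 + 2·-17 = -65
  a_7 = 1·-65 + 2·-31 = -127
  a_8 = 1·-127 + 2·-65 = -257
  a_9 = 1·-257 + 2·-127 = -511
  a_10 = 1·-511 + 2·-257 = -1025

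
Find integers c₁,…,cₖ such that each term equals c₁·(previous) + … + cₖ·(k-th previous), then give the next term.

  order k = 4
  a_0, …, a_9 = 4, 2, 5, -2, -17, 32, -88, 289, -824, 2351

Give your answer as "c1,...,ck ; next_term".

-3,-1,-3,-3 ; -6832

  a_4 = -3·-2 + -1·5 + -3·2 + -3·4 = -17
  a_5 = -3·-17 + -1·-2 + -3·5 + -3·2 = 32
  a_6 = -3·32 + -1·-17 + -3·-2 + -3·5 = -88
  a_7 = -3·-88 + -1·32 + -3·-17 + -3·-2 = 289
  a_8 = -3·289 + -1·-88 + -3·32 + -3·-17 = -824
  a_9 = -3·-824 + -1·289 + -3·-88 + -3·32 = 2351
  a_10 = -3·2351 + -1·-824 + -3·289 + -3·-88 = -6832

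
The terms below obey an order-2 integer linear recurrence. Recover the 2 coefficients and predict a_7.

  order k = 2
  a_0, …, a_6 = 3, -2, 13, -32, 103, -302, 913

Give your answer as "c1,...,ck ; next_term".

-2,3 ; -2732

  a_2 = -2·-2 + 3·3 = 13
  a_3 = -2·13 + 3·-2 = -32
  a_4 = -2·-32 + 3·13 = 103
  a_5 = -2·103 + 3·-32 = -302
  a_6 = -2·-302 + 3·103 = 913
  a_7 = -2·913 + 3·-302 = -2732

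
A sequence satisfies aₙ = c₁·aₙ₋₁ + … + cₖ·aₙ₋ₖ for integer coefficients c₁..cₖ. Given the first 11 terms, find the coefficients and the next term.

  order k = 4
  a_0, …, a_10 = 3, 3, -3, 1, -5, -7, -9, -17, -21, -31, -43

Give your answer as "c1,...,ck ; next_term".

  a_4 = 1·1 + 1·-3 + 0·3 + -1·3 = -5
  a_5 = 1·-5 + 1·1 + 0·-3 + -1·3 = -7
  a_6 = 1·-7 + 1·-5 + 0·1 + -1·-3 = -9
  a_7 = 1·-9 + 1·-7 + 0·-5 + -1·1 = -17
  a_8 = 1·-17 + 1·-9 + 0·-7 + -1·-5 = -21
  a_9 = 1·-21 + 1·-17 + 0·-9 + -1·-7 = -31
  a_10 = 1·-31 + 1·-21 + 0·-17 + -1·-9 = -43
  a_11 = 1·-43 + 1·-31 + 0·-21 + -1·-17 = -57

1,1,0,-1 ; -57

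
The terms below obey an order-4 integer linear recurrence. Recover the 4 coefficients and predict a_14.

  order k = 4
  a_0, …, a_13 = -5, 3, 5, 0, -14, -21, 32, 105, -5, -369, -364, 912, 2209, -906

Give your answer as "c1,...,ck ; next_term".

0,-3,-3,-2 ; -8635

  a_4 = 0·0 + -3·5 + -3·3 + -2·-5 = -14
  a_5 = 0·-14 + -3·0 + -3·5 + -2·3 = -21
  a_6 = 0·-21 + -3·-14 + -3·0 + -2·5 = 32
  a_7 = 0·32 + -3·-21 + -3·-14 + -2·0 = 105
  a_8 = 0·105 + -3·32 + -3·-21 + -2·-14 = -5
  a_9 = 0·-5 + -3·105 + -3·32 + -2·-21 = -369
  a_10 = 0·-369 + -3·-5 + -3·105 + -2·32 = -364
  a_11 = 0·-364 + -3·-369 + -3·-5 + -2·105 = 912
  a_12 = 0·912 + -3·-364 + -3·-369 + -2·-5 = 2209
  a_13 = 0·2209 + -3·912 + -3·-364 + -2·-369 = -906
  a_14 = 0·-906 + -3·2209 + -3·912 + -2·-364 = -8635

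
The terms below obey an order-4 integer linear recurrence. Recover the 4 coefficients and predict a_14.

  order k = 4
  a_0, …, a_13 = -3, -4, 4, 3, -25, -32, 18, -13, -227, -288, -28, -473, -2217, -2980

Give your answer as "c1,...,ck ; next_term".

  a_4 = 1·3 + -1·4 + 3·-4 + 4·-3 = -25
  a_5 = 1·-25 + -1·3 + 3·4 + 4·-4 = -32
  a_6 = 1·-32 + -1·-25 + 3·3 + 4·4 = 18
  a_7 = 1·18 + -1·-32 + 3·-25 + 4·3 = -13
  a_8 = 1·-13 + -1·18 + 3·-32 + 4·-25 = -227
  a_9 = 1·-227 + -1·-13 + 3·18 + 4·-32 = -288
  a_10 = 1·-288 + -1·-227 + 3·-13 + 4·18 = -28
  a_11 = 1·-28 + -1·-288 + 3·-227 + 4·-13 = -473
  a_12 = 1·-473 + -1·-28 + 3·-288 + 4·-227 = -2217
  a_13 = 1·-2217 + -1·-473 + 3·-28 + 4·-288 = -2980
  a_14 = 1·-2980 + -1·-2217 + 3·-473 + 4·-28 = -2294

1,-1,3,4 ; -2294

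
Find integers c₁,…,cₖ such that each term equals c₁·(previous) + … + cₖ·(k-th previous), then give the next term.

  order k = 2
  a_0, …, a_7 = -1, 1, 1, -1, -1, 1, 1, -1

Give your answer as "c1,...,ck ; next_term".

  a_2 = 0·1 + -1·-1 = 1
  a_3 = 0·1 + -1·1 = -1
  a_4 = 0·-1 + -1·1 = -1
  a_5 = 0·-1 + -1·-1 = 1
  a_6 = 0·1 + -1·-1 = 1
  a_7 = 0·1 + -1·1 = -1
  a_8 = 0·-1 + -1·1 = -1

0,-1 ; -1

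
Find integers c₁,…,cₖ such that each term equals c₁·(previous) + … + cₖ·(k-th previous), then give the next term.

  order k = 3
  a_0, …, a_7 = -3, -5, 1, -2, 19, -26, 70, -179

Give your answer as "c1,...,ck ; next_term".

-1,2,-3 ; 397

  a_3 = -1·1 + 2·-5 + -3·-3 = -2
  a_4 = -1·-2 + 2·1 + -3·-5 = 19
  a_5 = -1·19 + 2·-2 + -3·1 = -26
  a_6 = -1·-26 + 2·19 + -3·-2 = 70
  a_7 = -1·70 + 2·-26 + -3·19 = -179
  a_8 = -1·-179 + 2·70 + -3·-26 = 397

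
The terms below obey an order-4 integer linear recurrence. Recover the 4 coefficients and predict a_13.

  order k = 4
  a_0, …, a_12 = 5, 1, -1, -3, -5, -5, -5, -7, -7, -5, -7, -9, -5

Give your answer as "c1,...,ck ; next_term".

  a_4 = 1·-3 + -1·-1 + 2·1 + -1·5 = -5
  a_5 = 1·-5 + -1·-3 + 2·-1 + -1·1 = -5
  a_6 = 1·-5 + -1·-5 + 2·-3 + -1·-1 = -5
  a_7 = 1·-5 + -1·-5 + 2·-5 + -1·-3 = -7
  a_8 = 1·-7 + -1·-5 + 2·-5 + -1·-5 = -7
  a_9 = 1·-7 + -1·-7 + 2·-5 + -1·-5 = -5
  a_10 = 1·-5 + -1·-7 + 2·-7 + -1·-5 = -7
  a_11 = 1·-7 + -1·-5 + 2·-7 + -1·-7 = -9
  a_12 = 1·-9 + -1·-7 + 2·-5 + -1·-7 = -5
  a_13 = 1·-5 + -1·-9 + 2·-7 + -1·-5 = -5

1,-1,2,-1 ; -5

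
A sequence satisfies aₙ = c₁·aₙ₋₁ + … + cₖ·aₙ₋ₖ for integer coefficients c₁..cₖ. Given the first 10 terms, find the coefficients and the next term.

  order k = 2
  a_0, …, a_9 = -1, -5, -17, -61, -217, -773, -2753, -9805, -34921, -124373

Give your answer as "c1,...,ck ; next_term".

3,2 ; -442961

  a_2 = 3·-5 + 2·-1 = -17
  a_3 = 3·-17 + 2·-5 = -61
  a_4 = 3·-61 + 2·-17 = -217
  a_5 = 3·-217 + 2·-61 = -773
  a_6 = 3·-773 + 2·-217 = -2753
  a_7 = 3·-2753 + 2·-773 = -9805
  a_8 = 3·-9805 + 2·-2753 = -34921
  a_9 = 3·-34921 + 2·-9805 = -124373
  a_10 = 3·-124373 + 2·-34921 = -442961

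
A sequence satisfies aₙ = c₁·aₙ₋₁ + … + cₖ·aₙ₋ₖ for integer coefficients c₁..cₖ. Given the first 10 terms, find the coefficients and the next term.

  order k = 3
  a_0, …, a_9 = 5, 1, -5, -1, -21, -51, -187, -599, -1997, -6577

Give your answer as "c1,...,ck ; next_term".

2,4,1 ; -21741

  a_3 = 2·-5 + 4·1 + 1·5 = -1
  a_4 = 2·-1 + 4·-5 + 1·1 = -21
  a_5 = 2·-21 + 4·-1 + 1·-5 = -51
  a_6 = 2·-51 + 4·-21 + 1·-1 = -187
  a_7 = 2·-187 + 4·-51 + 1·-21 = -599
  a_8 = 2·-599 + 4·-187 + 1·-51 = -1997
  a_9 = 2·-1997 + 4·-599 + 1·-187 = -6577
  a_10 = 2·-6577 + 4·-1997 + 1·-599 = -21741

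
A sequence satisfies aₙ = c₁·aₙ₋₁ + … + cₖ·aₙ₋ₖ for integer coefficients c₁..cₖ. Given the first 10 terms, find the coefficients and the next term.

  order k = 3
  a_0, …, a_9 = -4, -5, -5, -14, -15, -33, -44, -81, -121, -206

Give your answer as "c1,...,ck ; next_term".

  a_3 = 0·-5 + 2·-5 + 1·-4 = -14
  a_4 = 0·-14 + 2·-5 + 1·-5 = -15
  a_5 = 0·-15 + 2·-14 + 1·-5 = -33
  a_6 = 0·-33 + 2·-15 + 1·-14 = -44
  a_7 = 0·-44 + 2·-33 + 1·-15 = -81
  a_8 = 0·-81 + 2·-44 + 1·-33 = -121
  a_9 = 0·-121 + 2·-81 + 1·-44 = -206
  a_10 = 0·-206 + 2·-121 + 1·-81 = -323

0,2,1 ; -323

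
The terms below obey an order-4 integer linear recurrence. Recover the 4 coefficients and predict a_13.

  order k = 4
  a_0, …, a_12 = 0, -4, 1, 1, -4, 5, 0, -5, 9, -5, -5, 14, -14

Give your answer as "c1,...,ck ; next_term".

0,0,1,-1 ; 0

  a_4 = 0·1 + 0·1 + 1·-4 + -1·0 = -4
  a_5 = 0·-4 + 0·1 + 1·1 + -1·-4 = 5
  a_6 = 0·5 + 0·-4 + 1·1 + -1·1 = 0
  a_7 = 0·0 + 0·5 + 1·-4 + -1·1 = -5
  a_8 = 0·-5 + 0·0 + 1·5 + -1·-4 = 9
  a_9 = 0·9 + 0·-5 + 1·0 + -1·5 = -5
  a_10 = 0·-5 + 0·9 + 1·-5 + -1·0 = -5
  a_11 = 0·-5 + 0·-5 + 1·9 + -1·-5 = 14
  a_12 = 0·14 + 0·-5 + 1·-5 + -1·9 = -14
  a_13 = 0·-14 + 0·14 + 1·-5 + -1·-5 = 0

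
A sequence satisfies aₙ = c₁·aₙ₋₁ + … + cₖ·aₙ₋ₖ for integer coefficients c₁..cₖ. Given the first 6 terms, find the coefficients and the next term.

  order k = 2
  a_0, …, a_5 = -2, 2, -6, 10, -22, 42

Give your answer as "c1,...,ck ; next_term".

  a_2 = -1·2 + 2·-2 = -6
  a_3 = -1·-6 + 2·2 = 10
  a_4 = -1·10 + 2·-6 = -22
  a_5 = -1·-22 + 2·10 = 42
  a_6 = -1·42 + 2·-22 = -86

-1,2 ; -86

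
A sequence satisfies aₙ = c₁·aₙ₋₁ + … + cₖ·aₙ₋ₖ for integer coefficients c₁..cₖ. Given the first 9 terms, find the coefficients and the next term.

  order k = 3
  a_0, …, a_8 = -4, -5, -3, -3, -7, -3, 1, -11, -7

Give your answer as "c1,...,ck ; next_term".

  a_3 = 0·-3 + -1·-5 + 2·-4 = -3
  a_4 = 0·-3 + -1·-3 + 2·-5 = -7
  a_5 = 0·-7 + -1·-3 + 2·-3 = -3
  a_6 = 0·-3 + -1·-7 + 2·-3 = 1
  a_7 = 0·1 + -1·-3 + 2·-7 = -11
  a_8 = 0·-11 + -1·1 + 2·-3 = -7
  a_9 = 0·-7 + -1·-11 + 2·1 = 13

0,-1,2 ; 13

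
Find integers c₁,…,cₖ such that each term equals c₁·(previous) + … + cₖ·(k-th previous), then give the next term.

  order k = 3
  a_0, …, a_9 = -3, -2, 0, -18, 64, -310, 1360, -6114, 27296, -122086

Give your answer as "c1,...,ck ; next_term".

-4,3,4 ; 545776

  a_3 = -4·0 + 3·-2 + 4·-3 = -18
  a_4 = -4·-18 + 3·0 + 4·-2 = 64
  a_5 = -4·64 + 3·-18 + 4·0 = -310
  a_6 = -4·-310 + 3·64 + 4·-18 = 1360
  a_7 = -4·1360 + 3·-310 + 4·64 = -6114
  a_8 = -4·-6114 + 3·1360 + 4·-310 = 27296
  a_9 = -4·27296 + 3·-6114 + 4·1360 = -122086
  a_10 = -4·-122086 + 3·27296 + 4·-6114 = 545776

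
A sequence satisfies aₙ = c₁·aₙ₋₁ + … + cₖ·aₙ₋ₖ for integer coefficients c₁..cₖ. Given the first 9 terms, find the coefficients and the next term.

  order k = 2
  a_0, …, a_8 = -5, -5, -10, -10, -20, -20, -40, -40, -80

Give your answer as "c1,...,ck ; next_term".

  a_2 = 0·-5 + 2·-5 = -10
  a_3 = 0·-10 + 2·-5 = -10
  a_4 = 0·-10 + 2·-10 = -20
  a_5 = 0·-20 + 2·-10 = -20
  a_6 = 0·-20 + 2·-20 = -40
  a_7 = 0·-40 + 2·-20 = -40
  a_8 = 0·-40 + 2·-40 = -80
  a_9 = 0·-80 + 2·-40 = -80

0,2 ; -80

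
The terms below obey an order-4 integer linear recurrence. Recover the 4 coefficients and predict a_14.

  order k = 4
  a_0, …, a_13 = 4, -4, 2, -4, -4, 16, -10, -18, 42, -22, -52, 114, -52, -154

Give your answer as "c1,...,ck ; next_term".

-1,-2,0,-1 ; 310

  a_4 = -1·-4 + -2·2 + 0·-4 + -1·4 = -4
  a_5 = -1·-4 + -2·-4 + 0·2 + -1·-4 = 16
  a_6 = -1·16 + -2·-4 + 0·-4 + -1·2 = -10
  a_7 = -1·-10 + -2·16 + 0·-4 + -1·-4 = -18
  a_8 = -1·-18 + -2·-10 + 0·16 + -1·-4 = 42
  a_9 = -1·42 + -2·-18 + 0·-10 + -1·16 = -22
  a_10 = -1·-22 + -2·42 + 0·-18 + -1·-10 = -52
  a_11 = -1·-52 + -2·-22 + 0·42 + -1·-18 = 114
  a_12 = -1·114 + -2·-52 + 0·-22 + -1·42 = -52
  a_13 = -1·-52 + -2·114 + 0·-52 + -1·-22 = -154
  a_14 = -1·-154 + -2·-52 + 0·114 + -1·-52 = 310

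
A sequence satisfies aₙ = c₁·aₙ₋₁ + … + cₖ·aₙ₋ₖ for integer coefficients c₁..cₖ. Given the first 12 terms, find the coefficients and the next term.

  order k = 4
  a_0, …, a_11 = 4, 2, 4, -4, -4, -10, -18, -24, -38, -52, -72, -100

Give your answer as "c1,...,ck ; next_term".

  a_4 = 1·-4 + 1·4 + 0·2 + -1·4 = -4
  a_5 = 1·-4 + 1·-4 + 0·4 + -1·2 = -10
  a_6 = 1·-10 + 1·-4 + 0·-4 + -1·4 = -18
  a_7 = 1·-18 + 1·-10 + 0·-4 + -1·-4 = -24
  a_8 = 1·-24 + 1·-18 + 0·-10 + -1·-4 = -38
  a_9 = 1·-38 + 1·-24 + 0·-18 + -1·-10 = -52
  a_10 = 1·-52 + 1·-38 + 0·-24 + -1·-18 = -72
  a_11 = 1·-72 + 1·-52 + 0·-38 + -1·-24 = -100
  a_12 = 1·-100 + 1·-72 + 0·-52 + -1·-38 = -134

1,1,0,-1 ; -134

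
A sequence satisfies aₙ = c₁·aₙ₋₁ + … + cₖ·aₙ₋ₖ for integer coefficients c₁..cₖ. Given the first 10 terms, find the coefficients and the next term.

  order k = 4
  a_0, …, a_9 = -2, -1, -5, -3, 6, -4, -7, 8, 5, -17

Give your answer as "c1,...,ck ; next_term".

-1,-1,0,1 ; 5

  a_4 = -1·-3 + -1·-5 + 0·-1 + 1·-2 = 6
  a_5 = -1·6 + -1·-3 + 0·-5 + 1·-1 = -4
  a_6 = -1·-4 + -1·6 + 0·-3 + 1·-5 = -7
  a_7 = -1·-7 + -1·-4 + 0·6 + 1·-3 = 8
  a_8 = -1·8 + -1·-7 + 0·-4 + 1·6 = 5
  a_9 = -1·5 + -1·8 + 0·-7 + 1·-4 = -17
  a_10 = -1·-17 + -1·5 + 0·8 + 1·-7 = 5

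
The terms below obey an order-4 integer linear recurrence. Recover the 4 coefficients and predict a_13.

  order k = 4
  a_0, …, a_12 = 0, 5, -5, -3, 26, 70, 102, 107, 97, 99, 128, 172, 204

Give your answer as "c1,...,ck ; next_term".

3,-4,3,-1 ; 209

  a_4 = 3·-3 + -4·-5 + 3·5 + -1·0 = 26
  a_5 = 3·26 + -4·-3 + 3·-5 + -1·5 = 70
  a_6 = 3·70 + -4·26 + 3·-3 + -1·-5 = 102
  a_7 = 3·102 + -4·70 + 3·26 + -1·-3 = 107
  a_8 = 3·107 + -4·102 + 3·70 + -1·26 = 97
  a_9 = 3·97 + -4·107 + 3·102 + -1·70 = 99
  a_10 = 3·99 + -4·97 + 3·107 + -1·102 = 128
  a_11 = 3·128 + -4·99 + 3·97 + -1·107 = 172
  a_12 = 3·172 + -4·128 + 3·99 + -1·97 = 204
  a_13 = 3·204 + -4·172 + 3·128 + -1·99 = 209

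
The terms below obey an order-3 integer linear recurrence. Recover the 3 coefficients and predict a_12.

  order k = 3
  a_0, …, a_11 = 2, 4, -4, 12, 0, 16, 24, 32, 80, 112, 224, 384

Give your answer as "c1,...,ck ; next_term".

0,2,2 ; 672

  a_3 = 0·-4 + 2·4 + 2·2 = 12
  a_4 = 0·12 + 2·-4 + 2·4 = 0
  a_5 = 0·0 + 2·12 + 2·-4 = 16
  a_6 = 0·16 + 2·0 + 2·12 = 24
  a_7 = 0·24 + 2·16 + 2·0 = 32
  a_8 = 0·32 + 2·24 + 2·16 = 80
  a_9 = 0·80 + 2·32 + 2·24 = 112
  a_10 = 0·112 + 2·80 + 2·32 = 224
  a_11 = 0·224 + 2·112 + 2·80 = 384
  a_12 = 0·384 + 2·224 + 2·112 = 672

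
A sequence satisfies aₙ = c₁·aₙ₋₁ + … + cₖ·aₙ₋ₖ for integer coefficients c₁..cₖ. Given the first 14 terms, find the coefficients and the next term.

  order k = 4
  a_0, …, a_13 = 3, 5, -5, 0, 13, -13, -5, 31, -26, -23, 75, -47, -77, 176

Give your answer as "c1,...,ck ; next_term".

-1,-1,1,1 ; -71

  a_4 = -1·0 + -1·-5 + 1·5 + 1·3 = 13
  a_5 = -1·13 + -1·0 + 1·-5 + 1·5 = -13
  a_6 = -1·-13 + -1·13 + 1·0 + 1·-5 = -5
  a_7 = -1·-5 + -1·-13 + 1·13 + 1·0 = 31
  a_8 = -1·31 + -1·-5 + 1·-13 + 1·13 = -26
  a_9 = -1·-26 + -1·31 + 1·-5 + 1·-13 = -23
  a_10 = -1·-23 + -1·-26 + 1·31 + 1·-5 = 75
  a_11 = -1·75 + -1·-23 + 1·-26 + 1·31 = -47
  a_12 = -1·-47 + -1·75 + 1·-23 + 1·-26 = -77
  a_13 = -1·-77 + -1·-47 + 1·75 + 1·-23 = 176
  a_14 = -1·176 + -1·-77 + 1·-47 + 1·75 = -71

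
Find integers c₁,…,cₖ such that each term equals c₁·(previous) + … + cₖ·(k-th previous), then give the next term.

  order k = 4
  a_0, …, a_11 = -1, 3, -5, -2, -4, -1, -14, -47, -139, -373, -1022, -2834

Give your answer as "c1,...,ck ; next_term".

3,-1,0,3 ; -7897

  a_4 = 3·-2 + -1·-5 + 0·3 + 3·-1 = -4
  a_5 = 3·-4 + -1·-2 + 0·-5 + 3·3 = -1
  a_6 = 3·-1 + -1·-4 + 0·-2 + 3·-5 = -14
  a_7 = 3·-14 + -1·-1 + 0·-4 + 3·-2 = -47
  a_8 = 3·-47 + -1·-14 + 0·-1 + 3·-4 = -139
  a_9 = 3·-139 + -1·-47 + 0·-14 + 3·-1 = -373
  a_10 = 3·-373 + -1·-139 + 0·-47 + 3·-14 = -1022
  a_11 = 3·-1022 + -1·-373 + 0·-139 + 3·-47 = -2834
  a_12 = 3·-2834 + -1·-1022 + 0·-373 + 3·-139 = -7897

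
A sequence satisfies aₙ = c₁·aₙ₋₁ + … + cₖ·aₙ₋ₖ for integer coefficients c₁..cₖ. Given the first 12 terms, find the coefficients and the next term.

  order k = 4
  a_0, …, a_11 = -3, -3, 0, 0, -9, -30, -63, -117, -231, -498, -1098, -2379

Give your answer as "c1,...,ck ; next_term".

  a_4 = 3·0 + -3·0 + 2·-3 + 1·-3 = -9
  a_5 = 3·-9 + -3·0 + 2·0 + 1·-3 = -30
  a_6 = 3·-30 + -3·-9 + 2·0 + 1·0 = -63
  a_7 = 3·-63 + -3·-30 + 2·-9 + 1·0 = -117
  a_8 = 3·-117 + -3·-63 + 2·-30 + 1·-9 = -231
  a_9 = 3·-231 + -3·-117 + 2·-63 + 1·-30 = -498
  a_10 = 3·-498 + -3·-231 + 2·-117 + 1·-63 = -1098
  a_11 = 3·-1098 + -3·-498 + 2·-231 + 1·-117 = -2379
  a_12 = 3·-2379 + -3·-1098 + 2·-498 + 1·-231 = -5070

3,-3,2,1 ; -5070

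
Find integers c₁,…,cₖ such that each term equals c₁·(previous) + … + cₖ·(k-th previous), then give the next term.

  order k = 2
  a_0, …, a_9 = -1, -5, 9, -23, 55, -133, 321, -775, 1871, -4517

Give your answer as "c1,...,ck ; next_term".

  a_2 = -2·-5 + 1·-1 = 9
  a_3 = -2·9 + 1·-5 = -23
  a_4 = -2·-23 + 1·9 = 55
  a_5 = -2·55 + 1·-23 = -133
  a_6 = -2·-133 + 1·55 = 321
  a_7 = -2·321 + 1·-133 = -775
  a_8 = -2·-775 + 1·321 = 1871
  a_9 = -2·1871 + 1·-775 = -4517
  a_10 = -2·-4517 + 1·1871 = 10905

-2,1 ; 10905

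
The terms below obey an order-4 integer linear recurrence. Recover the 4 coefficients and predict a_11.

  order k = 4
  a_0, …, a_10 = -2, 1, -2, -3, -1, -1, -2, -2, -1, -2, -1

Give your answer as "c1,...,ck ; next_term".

  a_4 = -1·-3 + 1·-2 + 0·1 + 1·-2 = -1
  a_5 = -1·-1 + 1·-3 + 0·-2 + 1·1 = -1
  a_6 = -1·-1 + 1·-1 + 0·-3 + 1·-2 = -2
  a_7 = -1·-2 + 1·-1 + 0·-1 + 1·-3 = -2
  a_8 = -1·-2 + 1·-2 + 0·-1 + 1·-1 = -1
  a_9 = -1·-1 + 1·-2 + 0·-2 + 1·-1 = -2
  a_10 = -1·-2 + 1·-1 + 0·-2 + 1·-2 = -1
  a_11 = -1·-1 + 1·-2 + 0·-1 + 1·-2 = -3

-1,1,0,1 ; -3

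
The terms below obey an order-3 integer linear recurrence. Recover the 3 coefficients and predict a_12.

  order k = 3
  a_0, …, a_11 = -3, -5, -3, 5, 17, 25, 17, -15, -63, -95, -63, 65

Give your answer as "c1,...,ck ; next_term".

3,-4,2 ; 257

  a_3 = 3·-3 + -4·-5 + 2·-3 = 5
  a_4 = 3·5 + -4·-3 + 2·-5 = 17
  a_5 = 3·17 + -4·5 + 2·-3 = 25
  a_6 = 3·25 + -4·17 + 2·5 = 17
  a_7 = 3·17 + -4·25 + 2·17 = -15
  a_8 = 3·-15 + -4·17 + 2·25 = -63
  a_9 = 3·-63 + -4·-15 + 2·17 = -95
  a_10 = 3·-95 + -4·-63 + 2·-15 = -63
  a_11 = 3·-63 + -4·-95 + 2·-63 = 65
  a_12 = 3·65 + -4·-63 + 2·-95 = 257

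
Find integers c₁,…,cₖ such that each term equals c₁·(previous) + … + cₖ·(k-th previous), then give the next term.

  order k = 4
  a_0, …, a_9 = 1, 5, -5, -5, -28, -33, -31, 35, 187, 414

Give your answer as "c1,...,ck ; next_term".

  a_4 = 1·-5 + 1·-5 + -3·5 + -3·1 = -28
  a_5 = 1·-28 + 1·-5 + -3·-5 + -3·5 = -33
  a_6 = 1·-33 + 1·-28 + -3·-5 + -3·-5 = -31
  a_7 = 1·-31 + 1·-33 + -3·-28 + -3·-5 = 35
  a_8 = 1·35 + 1·-31 + -3·-33 + -3·-28 = 187
  a_9 = 1·187 + 1·35 + -3·-31 + -3·-33 = 414
  a_10 = 1·414 + 1·187 + -3·35 + -3·-31 = 589

1,1,-3,-3 ; 589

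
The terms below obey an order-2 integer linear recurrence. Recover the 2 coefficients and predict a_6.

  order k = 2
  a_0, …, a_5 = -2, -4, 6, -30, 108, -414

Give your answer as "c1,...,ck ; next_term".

  a_2 = -3·-4 + 3·-2 = 6
  a_3 = -3·6 + 3·-4 = -30
  a_4 = -3·-30 + 3·6 = 108
  a_5 = -3·108 + 3·-30 = -414
  a_6 = -3·-414 + 3·108 = 1566

-3,3 ; 1566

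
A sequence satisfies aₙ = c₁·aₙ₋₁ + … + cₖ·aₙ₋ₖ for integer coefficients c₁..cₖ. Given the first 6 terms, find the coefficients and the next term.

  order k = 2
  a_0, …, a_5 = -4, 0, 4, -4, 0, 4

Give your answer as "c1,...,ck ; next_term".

-1,-1 ; -4

  a_2 = -1·0 + -1·-4 = 4
  a_3 = -1·4 + -1·0 = -4
  a_4 = -1·-4 + -1·4 = 0
  a_5 = -1·0 + -1·-4 = 4
  a_6 = -1·4 + -1·0 = -4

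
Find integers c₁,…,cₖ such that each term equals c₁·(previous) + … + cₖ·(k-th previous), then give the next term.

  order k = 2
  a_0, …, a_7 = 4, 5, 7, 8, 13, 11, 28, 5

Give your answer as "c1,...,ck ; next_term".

-1,3 ; 79

  a_2 = -1·5 + 3·4 = 7
  a_3 = -1·7 + 3·5 = 8
  a_4 = -1·8 + 3·7 = 13
  a_5 = -1·13 + 3·8 = 11
  a_6 = -1·11 + 3·13 = 28
  a_7 = -1·28 + 3·11 = 5
  a_8 = -1·5 + 3·28 = 79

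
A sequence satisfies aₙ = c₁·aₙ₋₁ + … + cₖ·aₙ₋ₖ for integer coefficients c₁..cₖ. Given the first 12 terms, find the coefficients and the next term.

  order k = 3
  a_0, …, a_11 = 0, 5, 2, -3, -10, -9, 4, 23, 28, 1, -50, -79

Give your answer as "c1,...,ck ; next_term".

1,-1,-1 ; -30

  a_3 = 1·2 + -1·5 + -1·0 = -3
  a_4 = 1·-3 + -1·2 + -1·5 = -10
  a_5 = 1·-10 + -1·-3 + -1·2 = -9
  a_6 = 1·-9 + -1·-10 + -1·-3 = 4
  a_7 = 1·4 + -1·-9 + -1·-10 = 23
  a_8 = 1·23 + -1·4 + -1·-9 = 28
  a_9 = 1·28 + -1·23 + -1·4 = 1
  a_10 = 1·1 + -1·28 + -1·23 = -50
  a_11 = 1·-50 + -1·1 + -1·28 = -79
  a_12 = 1·-79 + -1·-50 + -1·1 = -30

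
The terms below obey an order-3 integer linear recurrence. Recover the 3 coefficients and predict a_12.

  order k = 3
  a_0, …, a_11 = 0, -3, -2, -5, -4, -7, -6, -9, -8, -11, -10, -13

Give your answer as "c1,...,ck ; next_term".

  a_3 = 1·-2 + 1·-3 + -1·0 = -5
  a_4 = 1·-5 + 1·-2 + -1·-3 = -4
  a_5 = 1·-4 + 1·-5 + -1·-2 = -7
  a_6 = 1·-7 + 1·-4 + -1·-5 = -6
  a_7 = 1·-6 + 1·-7 + -1·-4 = -9
  a_8 = 1·-9 + 1·-6 + -1·-7 = -8
  a_9 = 1·-8 + 1·-9 + -1·-6 = -11
  a_10 = 1·-11 + 1·-8 + -1·-9 = -10
  a_11 = 1·-10 + 1·-11 + -1·-8 = -13
  a_12 = 1·-13 + 1·-10 + -1·-11 = -12

1,1,-1 ; -12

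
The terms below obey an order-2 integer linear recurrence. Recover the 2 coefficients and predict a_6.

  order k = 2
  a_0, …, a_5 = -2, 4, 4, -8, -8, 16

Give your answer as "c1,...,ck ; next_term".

0,-2 ; 16

  a_2 = 0·4 + -2·-2 = 4
  a_3 = 0·4 + -2·4 = -8
  a_4 = 0·-8 + -2·4 = -8
  a_5 = 0·-8 + -2·-8 = 16
  a_6 = 0·16 + -2·-8 = 16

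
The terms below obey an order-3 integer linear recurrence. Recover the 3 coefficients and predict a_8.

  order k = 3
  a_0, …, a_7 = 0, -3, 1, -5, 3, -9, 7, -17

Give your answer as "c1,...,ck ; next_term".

1,2,-2 ; 15

  a_3 = 1·1 + 2·-3 + -2·0 = -5
  a_4 = 1·-5 + 2·1 + -2·-3 = 3
  a_5 = 1·3 + 2·-5 + -2·1 = -9
  a_6 = 1·-9 + 2·3 + -2·-5 = 7
  a_7 = 1·7 + 2·-9 + -2·3 = -17
  a_8 = 1·-17 + 2·7 + -2·-9 = 15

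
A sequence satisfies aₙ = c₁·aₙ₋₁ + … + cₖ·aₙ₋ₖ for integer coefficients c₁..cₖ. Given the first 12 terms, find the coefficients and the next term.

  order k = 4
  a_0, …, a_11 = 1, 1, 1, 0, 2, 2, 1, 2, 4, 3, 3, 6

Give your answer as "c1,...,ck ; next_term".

  a_4 = 0·0 + 0·1 + 1·1 + 1·1 = 2
  a_5 = 0·2 + 0·0 + 1·1 + 1·1 = 2
  a_6 = 0·2 + 0·2 + 1·0 + 1·1 = 1
  a_7 = 0·1 + 0·2 + 1·2 + 1·0 = 2
  a_8 = 0·2 + 0·1 + 1·2 + 1·2 = 4
  a_9 = 0·4 + 0·2 + 1·1 + 1·2 = 3
  a_10 = 0·3 + 0·4 + 1·2 + 1·1 = 3
  a_11 = 0·3 + 0·3 + 1·4 + 1·2 = 6
  a_12 = 0·6 + 0·3 + 1·3 + 1·4 = 7

0,0,1,1 ; 7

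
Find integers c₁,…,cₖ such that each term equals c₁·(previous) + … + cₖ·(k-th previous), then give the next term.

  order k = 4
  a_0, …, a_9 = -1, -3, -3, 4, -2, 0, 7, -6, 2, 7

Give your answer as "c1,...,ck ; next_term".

0,0,1,-1 ; -13

  a_4 = 0·4 + 0·-3 + 1·-3 + -1·-1 = -2
  a_5 = 0·-2 + 0·4 + 1·-3 + -1·-3 = 0
  a_6 = 0·0 + 0·-2 + 1·4 + -1·-3 = 7
  a_7 = 0·7 + 0·0 + 1·-2 + -1·4 = -6
  a_8 = 0·-6 + 0·7 + 1·0 + -1·-2 = 2
  a_9 = 0·2 + 0·-6 + 1·7 + -1·0 = 7
  a_10 = 0·7 + 0·2 + 1·-6 + -1·7 = -13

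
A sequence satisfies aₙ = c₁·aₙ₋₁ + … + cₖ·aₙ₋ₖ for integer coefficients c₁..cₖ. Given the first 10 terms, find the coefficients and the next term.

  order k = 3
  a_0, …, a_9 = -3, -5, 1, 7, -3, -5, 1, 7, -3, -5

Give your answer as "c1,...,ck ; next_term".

-1,-1,-1 ; 1

  a_3 = -1·1 + -1·-5 + -1·-3 = 7
  a_4 = -1·7 + -1·1 + -1·-5 = -3
  a_5 = -1·-3 + -1·7 + -1·1 = -5
  a_6 = -1·-5 + -1·-3 + -1·7 = 1
  a_7 = -1·1 + -1·-5 + -1·-3 = 7
  a_8 = -1·7 + -1·1 + -1·-5 = -3
  a_9 = -1·-3 + -1·7 + -1·1 = -5
  a_10 = -1·-5 + -1·-3 + -1·7 = 1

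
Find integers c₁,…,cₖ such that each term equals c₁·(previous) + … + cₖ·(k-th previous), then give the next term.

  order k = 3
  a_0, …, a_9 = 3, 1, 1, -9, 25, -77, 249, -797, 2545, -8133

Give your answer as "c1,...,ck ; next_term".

-3,0,-2 ; 25993

  a_3 = -3·1 + 0·1 + -2·3 = -9
  a_4 = -3·-9 + 0·1 + -2·1 = 25
  a_5 = -3·25 + 0·-9 + -2·1 = -77
  a_6 = -3·-77 + 0·25 + -2·-9 = 249
  a_7 = -3·249 + 0·-77 + -2·25 = -797
  a_8 = -3·-797 + 0·249 + -2·-77 = 2545
  a_9 = -3·2545 + 0·-797 + -2·249 = -8133
  a_10 = -3·-8133 + 0·2545 + -2·-797 = 25993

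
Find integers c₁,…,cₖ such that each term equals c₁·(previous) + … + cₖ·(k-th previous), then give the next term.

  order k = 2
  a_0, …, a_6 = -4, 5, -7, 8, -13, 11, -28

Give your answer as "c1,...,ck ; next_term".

  a_2 = 1·5 + 3·-4 = -7
  a_3 = 1·-7 + 3·5 = 8
  a_4 = 1·8 + 3·-7 = -13
  a_5 = 1·-13 + 3·8 = 11
  a_6 = 1·11 + 3·-13 = -28
  a_7 = 1·-28 + 3·11 = 5

1,3 ; 5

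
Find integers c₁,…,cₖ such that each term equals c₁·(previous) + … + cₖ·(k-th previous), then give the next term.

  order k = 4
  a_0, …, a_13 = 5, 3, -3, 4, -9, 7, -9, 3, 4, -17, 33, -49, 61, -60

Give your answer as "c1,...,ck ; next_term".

  a_4 = -1·4 + 1·-3 + 1·3 + -1·5 = -9
  a_5 = -1·-9 + 1·4 + 1·-3 + -1·3 = 7
  a_6 = -1·7 + 1·-9 + 1·4 + -1·-3 = -9
  a_7 = -1·-9 + 1·7 + 1·-9 + -1·4 = 3
  a_8 = -1·3 + 1·-9 + 1·7 + -1·-9 = 4
  a_9 = -1·4 + 1·3 + 1·-9 + -1·7 = -17
  a_10 = -1·-17 + 1·4 + 1·3 + -1·-9 = 33
  a_11 = -1·33 + 1·-17 + 1·4 + -1·3 = -49
  a_12 = -1·-49 + 1·33 + 1·-17 + -1·4 = 61
  a_13 = -1·61 + 1·-49 + 1·33 + -1·-17 = -60
  a_14 = -1·-60 + 1·61 + 1·-49 + -1·33 = 39

-1,1,1,-1 ; 39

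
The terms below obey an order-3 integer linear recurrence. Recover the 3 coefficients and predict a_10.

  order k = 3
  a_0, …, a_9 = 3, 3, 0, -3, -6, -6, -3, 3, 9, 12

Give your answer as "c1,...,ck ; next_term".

  a_3 = 1·0 + 0·3 + -1·3 = -3
  a_4 = 1·-3 + 0·0 + -1·3 = -6
  a_5 = 1·-6 + 0·-3 + -1·0 = -6
  a_6 = 1·-6 + 0·-6 + -1·-3 = -3
  a_7 = 1·-3 + 0·-6 + -1·-6 = 3
  a_8 = 1·3 + 0·-3 + -1·-6 = 9
  a_9 = 1·9 + 0·3 + -1·-3 = 12
  a_10 = 1·12 + 0·9 + -1·3 = 9

1,0,-1 ; 9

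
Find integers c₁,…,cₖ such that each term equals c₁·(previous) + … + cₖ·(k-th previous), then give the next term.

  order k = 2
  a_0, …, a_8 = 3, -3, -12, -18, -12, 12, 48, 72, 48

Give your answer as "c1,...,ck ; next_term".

  a_2 = 2·-3 + -2·3 = -12
  a_3 = 2·-12 + -2·-3 = -18
  a_4 = 2·-18 + -2·-12 = -12
  a_5 = 2·-12 + -2·-18 = 12
  a_6 = 2·12 + -2·-12 = 48
  a_7 = 2·48 + -2·12 = 72
  a_8 = 2·72 + -2·48 = 48
  a_9 = 2·48 + -2·72 = -48

2,-2 ; -48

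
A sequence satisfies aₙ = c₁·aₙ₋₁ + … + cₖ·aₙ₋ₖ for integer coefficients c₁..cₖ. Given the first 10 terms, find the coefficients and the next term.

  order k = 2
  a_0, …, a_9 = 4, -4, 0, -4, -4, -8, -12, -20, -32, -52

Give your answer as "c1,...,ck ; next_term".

  a_2 = 1·-4 + 1·4 = 0
  a_3 = 1·0 + 1·-4 = -4
  a_4 = 1·-4 + 1·0 = -4
  a_5 = 1·-4 + 1·-4 = -8
  a_6 = 1·-8 + 1·-4 = -12
  a_7 = 1·-12 + 1·-8 = -20
  a_8 = 1·-20 + 1·-12 = -32
  a_9 = 1·-32 + 1·-20 = -52
  a_10 = 1·-52 + 1·-32 = -84

1,1 ; -84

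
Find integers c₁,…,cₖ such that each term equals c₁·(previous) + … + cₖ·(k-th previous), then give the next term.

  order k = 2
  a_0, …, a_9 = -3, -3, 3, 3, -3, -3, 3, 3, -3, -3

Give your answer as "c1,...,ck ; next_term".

  a_2 = 0·-3 + -1·-3 = 3
  a_3 = 0·3 + -1·-3 = 3
  a_4 = 0·3 + -1·3 = -3
  a_5 = 0·-3 + -1·3 = -3
  a_6 = 0·-3 + -1·-3 = 3
  a_7 = 0·3 + -1·-3 = 3
  a_8 = 0·3 + -1·3 = -3
  a_9 = 0·-3 + -1·3 = -3
  a_10 = 0·-3 + -1·-3 = 3

0,-1 ; 3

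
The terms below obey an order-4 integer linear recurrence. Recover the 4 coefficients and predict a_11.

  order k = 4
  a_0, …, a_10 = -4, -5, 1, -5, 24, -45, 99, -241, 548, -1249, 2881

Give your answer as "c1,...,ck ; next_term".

-2,0,-2,-1 ; -6617

  a_4 = -2·-5 + 0·1 + -2·-5 + -1·-4 = 24
  a_5 = -2·24 + 0·-5 + -2·1 + -1·-5 = -45
  a_6 = -2·-45 + 0·24 + -2·-5 + -1·1 = 99
  a_7 = -2·99 + 0·-45 + -2·24 + -1·-5 = -241
  a_8 = -2·-241 + 0·99 + -2·-45 + -1·24 = 548
  a_9 = -2·548 + 0·-241 + -2·99 + -1·-45 = -1249
  a_10 = -2·-1249 + 0·548 + -2·-241 + -1·99 = 2881
  a_11 = -2·2881 + 0·-1249 + -2·548 + -1·-241 = -6617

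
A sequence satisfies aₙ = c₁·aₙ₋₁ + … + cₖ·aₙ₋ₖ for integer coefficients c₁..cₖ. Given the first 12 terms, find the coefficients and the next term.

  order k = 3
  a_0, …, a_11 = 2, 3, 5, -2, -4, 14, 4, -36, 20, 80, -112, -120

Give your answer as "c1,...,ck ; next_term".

0,-2,2 ; 384

  a_3 = 0·5 + -2·3 + 2·2 = -2
  a_4 = 0·-2 + -2·5 + 2·3 = -4
  a_5 = 0·-4 + -2·-2 + 2·5 = 14
  a_6 = 0·14 + -2·-4 + 2·-2 = 4
  a_7 = 0·4 + -2·14 + 2·-4 = -36
  a_8 = 0·-36 + -2·4 + 2·14 = 20
  a_9 = 0·20 + -2·-36 + 2·4 = 80
  a_10 = 0·80 + -2·20 + 2·-36 = -112
  a_11 = 0·-112 + -2·80 + 2·20 = -120
  a_12 = 0·-120 + -2·-112 + 2·80 = 384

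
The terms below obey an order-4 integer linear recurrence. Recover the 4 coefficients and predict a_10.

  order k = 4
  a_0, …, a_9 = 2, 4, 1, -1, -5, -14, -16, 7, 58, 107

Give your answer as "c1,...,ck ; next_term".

2,-3,1,-2 ; 79

  a_4 = 2·-1 + -3·1 + 1·4 + -2·2 = -5
  a_5 = 2·-5 + -3·-1 + 1·1 + -2·4 = -14
  a_6 = 2·-14 + -3·-5 + 1·-1 + -2·1 = -16
  a_7 = 2·-16 + -3·-14 + 1·-5 + -2·-1 = 7
  a_8 = 2·7 + -3·-16 + 1·-14 + -2·-5 = 58
  a_9 = 2·58 + -3·7 + 1·-16 + -2·-14 = 107
  a_10 = 2·107 + -3·58 + 1·7 + -2·-16 = 79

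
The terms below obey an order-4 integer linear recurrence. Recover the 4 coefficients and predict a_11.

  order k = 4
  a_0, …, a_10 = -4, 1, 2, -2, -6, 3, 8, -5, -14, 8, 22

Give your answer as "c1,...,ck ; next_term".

  a_4 = 0·-2 + -1·2 + 0·1 + 1·-4 = -6
  a_5 = 0·-6 + -1·-2 + 0·2 + 1·1 = 3
  a_6 = 0·3 + -1·-6 + 0·-2 + 1·2 = 8
  a_7 = 0·8 + -1·3 + 0·-6 + 1·-2 = -5
  a_8 = 0·-5 + -1·8 + 0·3 + 1·-6 = -14
  a_9 = 0·-14 + -1·-5 + 0·8 + 1·3 = 8
  a_10 = 0·8 + -1·-14 + 0·-5 + 1·8 = 22
  a_11 = 0·22 + -1·8 + 0·-14 + 1·-5 = -13

0,-1,0,1 ; -13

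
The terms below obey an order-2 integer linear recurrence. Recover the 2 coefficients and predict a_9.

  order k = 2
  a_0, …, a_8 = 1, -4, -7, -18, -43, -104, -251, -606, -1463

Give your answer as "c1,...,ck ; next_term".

2,1 ; -3532

  a_2 = 2·-4 + 1·1 = -7
  a_3 = 2·-7 + 1·-4 = -18
  a_4 = 2·-18 + 1·-7 = -43
  a_5 = 2·-43 + 1·-18 = -104
  a_6 = 2·-104 + 1·-43 = -251
  a_7 = 2·-251 + 1·-104 = -606
  a_8 = 2·-606 + 1·-251 = -1463
  a_9 = 2·-1463 + 1·-606 = -3532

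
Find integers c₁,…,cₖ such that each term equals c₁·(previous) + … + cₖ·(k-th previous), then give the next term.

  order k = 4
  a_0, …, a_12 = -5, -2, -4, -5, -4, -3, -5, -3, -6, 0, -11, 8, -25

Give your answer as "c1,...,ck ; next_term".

-1,1,0,1 ; 33

  a_4 = -1·-5 + 1·-4 + 0·-2 + 1·-5 = -4
  a_5 = -1·-4 + 1·-5 + 0·-4 + 1·-2 = -3
  a_6 = -1·-3 + 1·-4 + 0·-5 + 1·-4 = -5
  a_7 = -1·-5 + 1·-3 + 0·-4 + 1·-5 = -3
  a_8 = -1·-3 + 1·-5 + 0·-3 + 1·-4 = -6
  a_9 = -1·-6 + 1·-3 + 0·-5 + 1·-3 = 0
  a_10 = -1·0 + 1·-6 + 0·-3 + 1·-5 = -11
  a_11 = -1·-11 + 1·0 + 0·-6 + 1·-3 = 8
  a_12 = -1·8 + 1·-11 + 0·0 + 1·-6 = -25
  a_13 = -1·-25 + 1·8 + 0·-11 + 1·0 = 33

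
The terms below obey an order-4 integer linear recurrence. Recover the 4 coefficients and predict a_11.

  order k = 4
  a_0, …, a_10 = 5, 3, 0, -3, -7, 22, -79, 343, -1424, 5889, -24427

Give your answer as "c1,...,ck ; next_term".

-4,0,-3,-2 ; 101294

  a_4 = -4·-3 + 0·0 + -3·3 + -2·5 = -7
  a_5 = -4·-7 + 0·-3 + -3·0 + -2·3 = 22
  a_6 = -4·22 + 0·-7 + -3·-3 + -2·0 = -79
  a_7 = -4·-79 + 0·22 + -3·-7 + -2·-3 = 343
  a_8 = -4·343 + 0·-79 + -3·22 + -2·-7 = -1424
  a_9 = -4·-1424 + 0·343 + -3·-79 + -2·22 = 5889
  a_10 = -4·5889 + 0·-1424 + -3·343 + -2·-79 = -24427
  a_11 = -4·-24427 + 0·5889 + -3·-1424 + -2·343 = 101294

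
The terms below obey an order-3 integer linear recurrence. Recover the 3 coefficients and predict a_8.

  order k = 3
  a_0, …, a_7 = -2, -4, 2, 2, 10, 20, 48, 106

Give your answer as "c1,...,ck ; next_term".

2,1,-1 ; 240

  a_3 = 2·2 + 1·-4 + -1·-2 = 2
  a_4 = 2·2 + 1·2 + -1·-4 = 10
  a_5 = 2·10 + 1·2 + -1·2 = 20
  a_6 = 2·20 + 1·10 + -1·2 = 48
  a_7 = 2·48 + 1·20 + -1·10 = 106
  a_8 = 2·106 + 1·48 + -1·20 = 240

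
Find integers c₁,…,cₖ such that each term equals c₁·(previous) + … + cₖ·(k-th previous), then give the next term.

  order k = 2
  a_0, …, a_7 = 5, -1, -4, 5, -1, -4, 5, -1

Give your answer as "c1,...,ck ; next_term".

  a_2 = -1·-1 + -1·5 = -4
  a_3 = -1·-4 + -1·-1 = 5
  a_4 = -1·5 + -1·-4 = -1
  a_5 = -1·-1 + -1·5 = -4
  a_6 = -1·-4 + -1·-1 = 5
  a_7 = -1·5 + -1·-4 = -1
  a_8 = -1·-1 + -1·5 = -4

-1,-1 ; -4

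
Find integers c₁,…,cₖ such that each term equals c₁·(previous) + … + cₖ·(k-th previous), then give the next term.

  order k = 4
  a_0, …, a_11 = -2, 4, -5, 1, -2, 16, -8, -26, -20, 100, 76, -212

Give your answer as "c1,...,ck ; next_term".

  a_4 = 0·1 + -2·-5 + -2·4 + 2·-2 = -2
  a_5 = 0·-2 + -2·1 + -2·-5 + 2·4 = 16
  a_6 = 0·16 + -2·-2 + -2·1 + 2·-5 = -8
  a_7 = 0·-8 + -2·16 + -2·-2 + 2·1 = -26
  a_8 = 0·-26 + -2·-8 + -2·16 + 2·-2 = -20
  a_9 = 0·-20 + -2·-26 + -2·-8 + 2·16 = 100
  a_10 = 0·100 + -2·-20 + -2·-26 + 2·-8 = 76
  a_11 = 0·76 + -2·100 + -2·-20 + 2·-26 = -212
  a_12 = 0·-212 + -2·76 + -2·100 + 2·-20 = -392

0,-2,-2,2 ; -392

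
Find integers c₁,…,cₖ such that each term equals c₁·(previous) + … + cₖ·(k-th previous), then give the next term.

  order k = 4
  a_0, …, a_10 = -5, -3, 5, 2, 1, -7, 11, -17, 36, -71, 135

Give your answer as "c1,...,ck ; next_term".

  a_4 = -1·2 + 1·5 + -1·-3 + 1·-5 = 1
  a_5 = -1·1 + 1·2 + -1·5 + 1·-3 = -7
  a_6 = -1·-7 + 1·1 + -1·2 + 1·5 = 11
  a_7 = -1·11 + 1·-7 + -1·1 + 1·2 = -17
  a_8 = -1·-17 + 1·11 + -1·-7 + 1·1 = 36
  a_9 = -1·36 + 1·-17 + -1·11 + 1·-7 = -71
  a_10 = -1·-71 + 1·36 + -1·-17 + 1·11 = 135
  a_11 = -1·135 + 1·-71 + -1·36 + 1·-17 = -259

-1,1,-1,1 ; -259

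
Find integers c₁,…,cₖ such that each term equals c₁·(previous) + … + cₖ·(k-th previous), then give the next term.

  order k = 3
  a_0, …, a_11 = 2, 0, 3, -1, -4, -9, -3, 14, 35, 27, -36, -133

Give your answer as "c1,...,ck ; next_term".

  a_3 = 1·3 + -1·0 + -2·2 = -1
  a_4 = 1·-1 + -1·3 + -2·0 = -4
  a_5 = 1·-4 + -1·-1 + -2·3 = -9
  a_6 = 1·-9 + -1·-4 + -2·-1 = -3
  a_7 = 1·-3 + -1·-9 + -2·-4 = 14
  a_8 = 1·14 + -1·-3 + -2·-9 = 35
  a_9 = 1·35 + -1·14 + -2·-3 = 27
  a_10 = 1·27 + -1·35 + -2·14 = -36
  a_11 = 1·-36 + -1·27 + -2·35 = -133
  a_12 = 1·-133 + -1·-36 + -2·27 = -151

1,-1,-2 ; -151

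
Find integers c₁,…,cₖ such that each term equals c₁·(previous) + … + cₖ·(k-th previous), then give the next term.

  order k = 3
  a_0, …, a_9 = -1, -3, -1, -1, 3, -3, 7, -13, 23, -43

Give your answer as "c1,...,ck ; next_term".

-1,1,-1 ; 79

  a_3 = -1·-1 + 1·-3 + -1·-1 = -1
  a_4 = -1·-1 + 1·-1 + -1·-3 = 3
  a_5 = -1·3 + 1·-1 + -1·-1 = -3
  a_6 = -1·-3 + 1·3 + -1·-1 = 7
  a_7 = -1·7 + 1·-3 + -1·3 = -13
  a_8 = -1·-13 + 1·7 + -1·-3 = 23
  a_9 = -1·23 + 1·-13 + -1·7 = -43
  a_10 = -1·-43 + 1·23 + -1·-13 = 79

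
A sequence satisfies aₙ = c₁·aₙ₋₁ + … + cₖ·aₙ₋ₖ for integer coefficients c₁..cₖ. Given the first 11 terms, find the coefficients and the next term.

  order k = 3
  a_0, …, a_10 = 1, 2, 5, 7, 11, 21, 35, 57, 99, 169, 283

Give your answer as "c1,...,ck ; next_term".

  a_3 = 1·5 + 0·2 + 2·1 = 7
  a_4 = 1·7 + 0·5 + 2·2 = 11
  a_5 = 1·11 + 0·7 + 2·5 = 21
  a_6 = 1·21 + 0·11 + 2·7 = 35
  a_7 = 1·35 + 0·21 + 2·11 = 57
  a_8 = 1·57 + 0·35 + 2·21 = 99
  a_9 = 1·99 + 0·57 + 2·35 = 169
  a_10 = 1·169 + 0·99 + 2·57 = 283
  a_11 = 1·283 + 0·169 + 2·99 = 481

1,0,2 ; 481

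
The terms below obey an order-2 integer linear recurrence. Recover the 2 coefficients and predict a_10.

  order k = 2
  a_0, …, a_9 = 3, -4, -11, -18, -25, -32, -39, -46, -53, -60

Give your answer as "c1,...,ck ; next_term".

2,-1 ; -67

  a_2 = 2·-4 + -1·3 = -11
  a_3 = 2·-11 + -1·-4 = -18
  a_4 = 2·-18 + -1·-11 = -25
  a_5 = 2·-25 + -1·-18 = -32
  a_6 = 2·-32 + -1·-25 = -39
  a_7 = 2·-39 + -1·-32 = -46
  a_8 = 2·-46 + -1·-39 = -53
  a_9 = 2·-53 + -1·-46 = -60
  a_10 = 2·-60 + -1·-53 = -67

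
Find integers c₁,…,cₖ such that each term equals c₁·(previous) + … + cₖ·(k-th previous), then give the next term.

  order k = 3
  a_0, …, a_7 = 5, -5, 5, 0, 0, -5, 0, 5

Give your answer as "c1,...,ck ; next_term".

0,-1,-1 ; 5

  a_3 = 0·5 + -1·-5 + -1·5 = 0
  a_4 = 0·0 + -1·5 + -1·-5 = 0
  a_5 = 0·0 + -1·0 + -1·5 = -5
  a_6 = 0·-5 + -1·0 + -1·0 = 0
  a_7 = 0·0 + -1·-5 + -1·0 = 5
  a_8 = 0·5 + -1·0 + -1·-5 = 5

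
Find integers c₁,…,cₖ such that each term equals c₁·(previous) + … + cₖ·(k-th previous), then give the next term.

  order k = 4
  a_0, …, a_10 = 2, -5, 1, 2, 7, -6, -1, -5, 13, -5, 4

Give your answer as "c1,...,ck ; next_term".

  a_4 = 0·2 + 0·1 + -1·-5 + 1·2 = 7
  a_5 = 0·7 + 0·2 + -1·1 + 1·-5 = -6
  a_6 = 0·-6 + 0·7 + -1·2 + 1·1 = -1
  a_7 = 0·-1 + 0·-6 + -1·7 + 1·2 = -5
  a_8 = 0·-5 + 0·-1 + -1·-6 + 1·7 = 13
  a_9 = 0·13 + 0·-5 + -1·-1 + 1·-6 = -5
  a_10 = 0·-5 + 0·13 + -1·-5 + 1·-1 = 4
  a_11 = 0·4 + 0·-5 + -1·13 + 1·-5 = -18

0,0,-1,1 ; -18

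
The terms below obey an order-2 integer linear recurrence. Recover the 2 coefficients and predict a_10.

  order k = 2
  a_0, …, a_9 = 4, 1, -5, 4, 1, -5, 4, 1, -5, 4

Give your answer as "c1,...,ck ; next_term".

-1,-1 ; 1

  a_2 = -1·1 + -1·4 = -5
  a_3 = -1·-5 + -1·1 = 4
  a_4 = -1·4 + -1·-5 = 1
  a_5 = -1·1 + -1·4 = -5
  a_6 = -1·-5 + -1·1 = 4
  a_7 = -1·4 + -1·-5 = 1
  a_8 = -1·1 + -1·4 = -5
  a_9 = -1·-5 + -1·1 = 4
  a_10 = -1·4 + -1·-5 = 1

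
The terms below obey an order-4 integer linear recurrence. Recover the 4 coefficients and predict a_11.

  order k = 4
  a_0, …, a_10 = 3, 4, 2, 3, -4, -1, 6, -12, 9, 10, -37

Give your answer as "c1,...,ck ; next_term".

-1,-1,1,-1 ; 48

  a_4 = -1·3 + -1·2 + 1·4 + -1·3 = -4
  a_5 = -1·-4 + -1·3 + 1·2 + -1·4 = -1
  a_6 = -1·-1 + -1·-4 + 1·3 + -1·2 = 6
  a_7 = -1·6 + -1·-1 + 1·-4 + -1·3 = -12
  a_8 = -1·-12 + -1·6 + 1·-1 + -1·-4 = 9
  a_9 = -1·9 + -1·-12 + 1·6 + -1·-1 = 10
  a_10 = -1·10 + -1·9 + 1·-12 + -1·6 = -37
  a_11 = -1·-37 + -1·10 + 1·9 + -1·-12 = 48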